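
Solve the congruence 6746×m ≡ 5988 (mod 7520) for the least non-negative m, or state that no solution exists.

138

gcd(6746, 7520) = 2, and 2 | 5988, so solutions exist.
Divide through by 2: 3373×m ≡ 2994 mod 3760.
3373⁻¹ ≡ 2837 (mod 3760).
m ≡ 2837×2994 ≡ 138 (mod 3760).
The smallest non-negative solution is m = 138.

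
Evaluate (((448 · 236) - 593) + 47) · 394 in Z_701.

448 · 236 = 105728 ≡ 578 (mod 701)
578 - 593 = -15 ≡ 686 (mod 701)
686 + 47 = 733 ≡ 32 (mod 701)
32 · 394 = 12608 ≡ 691 (mod 701)

691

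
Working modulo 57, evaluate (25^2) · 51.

12

(25)^2 ≡ 55 (mod 57)
55 · 51 = 2805 ≡ 12 (mod 57)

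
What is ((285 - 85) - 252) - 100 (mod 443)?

285 - 85 = 200
200 - 252 = -52 ≡ 391 (mod 443)
391 - 100 = 291

291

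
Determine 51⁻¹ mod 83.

70

By the extended Euclidean algorithm:
83 = 1·51 + 32
51 = 1·32 + 19
32 = 1·19 + 13
19 = 1·13 + 6
13 = 2·6 + 1
6 = 6·1 + 0
gcd(51, 83) = 1, so the inverse exists.
Back-substitute for 1:
1 = 1·13 − 2·6
  = −2·19 + 3·13
  = 3·32 − 5·19
  = −5·51 + 8·32
  = 8·83 − 13·51
So 51⁻¹ ≡ −13 ≡ 70 (mod 83).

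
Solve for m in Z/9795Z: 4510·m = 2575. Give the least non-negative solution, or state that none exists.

gcd(4510, 9795) = 5, and 5 | 2575, so solutions exist.
Divide through by 5: 902·m = 515 (mod 1959).
902⁻¹ ≡ 1049 (mod 1959).
m ≡ 1049·515 ≡ 1510 (mod 1959).
The smallest non-negative solution is m = 1510.

1510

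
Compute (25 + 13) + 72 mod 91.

25 + 13 = 38
38 + 72 = 110 ≡ 19 (mod 91)

19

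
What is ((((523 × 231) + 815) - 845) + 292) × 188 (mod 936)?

523 × 231 = 120813 ≡ 69 (mod 936)
69 + 815 = 884
884 - 845 = 39
39 + 292 = 331
331 × 188 = 62228 ≡ 452 (mod 936)

452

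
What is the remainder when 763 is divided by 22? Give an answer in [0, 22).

763 = 34·22 + 15, so 763 ≡ 15 (mod 22).

15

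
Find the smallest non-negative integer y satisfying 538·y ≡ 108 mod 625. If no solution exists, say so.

gcd(538, 625) = 1, so a unique solution mod 625 exists.
538⁻¹ ≡ 352 (mod 625).
y ≡ 352·108 ≡ 516 (mod 625).

516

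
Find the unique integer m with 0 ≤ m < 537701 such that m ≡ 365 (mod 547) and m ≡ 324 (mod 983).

547⁻¹ mod 983: 547×124 ≡ 1 (mod 983), so 547⁻¹ ≡ 124.
m = 365 + 547×((324 − 365)×124 mod 983) = 365 + 547×814 = 445623.
Check: 445623 mod 547 = 365, 445623 mod 983 = 324. ✓

445623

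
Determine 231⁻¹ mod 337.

213

Apply the Euclidean algorithm and back-substitute:
337 = 1×231 + 106
231 = 2×106 + 19
106 = 5×19 + 11
19 = 1×11 + 8
11 = 1×8 + 3
8 = 2×3 + 2
3 = 1×2 + 1
2 = 2×1 + 0
gcd(231, 337) = 1, so the inverse exists.
Back-substitute for 1:
1 = 1×3 − 1×2
  = −1×8 + 3×3
  = 3×11 − 4×8
  = −4×19 + 7×11
  = 7×106 − 39×19
  = −39×231 + 85×106
  = 85×337 − 124×231
So 231⁻¹ ≡ −124 ≡ 213 (mod 337).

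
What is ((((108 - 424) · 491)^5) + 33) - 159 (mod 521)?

457

108 - 424 = -316 ≡ 205 (mod 521)
205 · 491 = 100655 ≡ 102 (mod 521)
(102)^5 ≡ 62 (mod 521)
62 + 33 = 95
95 - 159 = -64 ≡ 457 (mod 521)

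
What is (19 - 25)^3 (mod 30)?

24

19 - 25 = -6 ≡ 24 (mod 30)
(24)^3 ≡ 24 (mod 30)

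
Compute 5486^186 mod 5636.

Compute successive squares:
186 in binary is 10111010, i.e. 186 = 128 + 32 + 16 + 8 + 2.
5486^1 ≡ 5486 (mod 5636)
5486^2 ≡ 5486^2 = 30096196 ≡ 5592 (mod 5636)
5486^4 ≡ 5592^2 = 31270464 ≡ 1936 (mod 5636)
5486^8 ≡ 1936^2 = 3748096 ≡ 156 (mod 5636)
5486^16 ≡ 156^2 = 24336 ≡ 1792 (mod 5636)
5486^32 ≡ 1792^2 = 3211264 ≡ 4380 (mod 5636)
5486^64 ≡ 4380^2 = 19184400 ≡ 5092 (mod 5636)
5486^128 ≡ 5092^2 = 25928464 ≡ 2864 (mod 5636)
5486^186 = 5486^128 · 5486^32 · 5486^16 · 5486^8 · 5486^2 ≡ 2864 · 4380 · 1792 · 156 · 5592 (mod 5636).
Accumulate the product:
2864 · 4380 = 12544320 ≡ 4220
4220 · 1792 = 7562240 ≡ 4364
4364 · 156 = 680784 ≡ 4464
4464 · 5592 = 24962688 ≡ 844

844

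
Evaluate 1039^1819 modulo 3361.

By square-and-multiply:
1819 in binary is 11100011011, i.e. 1819 = 1024 + 512 + 256 + 16 + 8 + 2 + 1.
1039^1 ≡ 1039 (mod 3361)
1039^2 ≡ 1039^2 = 1079521 ≡ 640 (mod 3361)
1039^4 ≡ 640^2 = 409600 ≡ 2919 (mod 3361)
1039^8 ≡ 2919^2 = 8520561 ≡ 426 (mod 3361)
1039^16 ≡ 426^2 = 181476 ≡ 3343 (mod 3361)
1039^32 ≡ 3343^2 = 11175649 ≡ 324 (mod 3361)
1039^64 ≡ 324^2 = 104976 ≡ 785 (mod 3361)
1039^128 ≡ 785^2 = 616225 ≡ 1162 (mod 3361)
1039^256 ≡ 1162^2 = 1350244 ≡ 2483 (mod 3361)
1039^512 ≡ 2483^2 = 6165289 ≡ 1215 (mod 3361)
1039^1024 ≡ 1215^2 = 1476225 ≡ 746 (mod 3361)
1039^1819 = 1039^1024 × 1039^512 × 1039^256 × 1039^16 × 1039^8 × 1039^2 × 1039^1 ≡ 746 × 1215 × 2483 × 3343 × 426 × 640 × 1039 (mod 3361).
Accumulate the product:
746 × 1215 = 906390 ≡ 2281
2281 × 2483 = 5663723 ≡ 438
438 × 3343 = 1464234 ≡ 2199
2199 × 426 = 936774 ≡ 2416
2416 × 640 = 1546240 ≡ 180
180 × 1039 = 187020 ≡ 2165

2165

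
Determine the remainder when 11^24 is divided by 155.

Compute successive squares:
24 in binary is 11000, i.e. 24 = 16 + 8.
11^1 ≡ 11 (mod 155)
11^2 ≡ 11^2 = 121 (mod 155)
11^4 ≡ 121^2 = 14641 ≡ 71 (mod 155)
11^8 ≡ 71^2 = 5041 ≡ 81 (mod 155)
11^16 ≡ 81^2 = 6561 ≡ 51 (mod 155)
11^24 = 11^16 × 11^8 ≡ 51 × 81 (mod 155).
51 × 81 = 4131 ≡ 101 (mod 155).

101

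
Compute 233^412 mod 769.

412 in binary is 110011100, i.e. 412 = 256 + 128 + 16 + 8 + 4.
233^1 ≡ 233 (mod 769)
233^2 ≡ 233^2 = 54289 ≡ 459 (mod 769)
233^4 ≡ 459^2 = 210681 ≡ 744 (mod 769)
233^8 ≡ 744^2 = 553536 ≡ 625 (mod 769)
233^16 ≡ 625^2 = 390625 ≡ 742 (mod 769)
233^32 ≡ 742^2 = 550564 ≡ 729 (mod 769)
233^64 ≡ 729^2 = 531441 ≡ 62 (mod 769)
233^128 ≡ 62^2 = 3844 ≡ 768 (mod 769)
233^256 ≡ 768^2 = 589824 ≡ 1 (mod 769)
233^412 = 233^256 · 233^128 · 233^16 · 233^8 · 233^4 ≡ 1 · 768 · 742 · 625 · 744 (mod 769).
Accumulate the product:
1 · 768 = 768
768 · 742 = 569856 ≡ 27
27 · 625 = 16875 ≡ 726
726 · 744 = 540144 ≡ 306

306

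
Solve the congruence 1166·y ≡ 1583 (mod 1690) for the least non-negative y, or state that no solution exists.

gcd(1166, 1690) = 2, and 2 does not divide 1583.
So the congruence has no solution.

no solution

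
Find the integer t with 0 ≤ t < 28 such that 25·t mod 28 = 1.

28 = 1×25 + 3
25 = 8×3 + 1
3 = 3×1 + 0
gcd(25, 28) = 1, so the inverse exists.
Bézout: 1 = −8×28 + 9×25.
So 25⁻¹ ≡ 9 (mod 28).

9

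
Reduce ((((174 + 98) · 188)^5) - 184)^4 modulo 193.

177

174 + 98 = 272 ≡ 79 (mod 193)
79 · 188 = 14852 ≡ 184 (mod 193)
(184)^5 ≡ 9 (mod 193)
9 - 184 = -175 ≡ 18 (mod 193)
(18)^4 ≡ 177 (mod 193)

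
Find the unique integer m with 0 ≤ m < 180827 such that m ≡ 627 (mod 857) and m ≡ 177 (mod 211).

68330

857⁻¹ mod 211: 857×65 ≡ 1 (mod 211), so 857⁻¹ ≡ 65.
m = 627 + 857×((177 − 627)×65 mod 211) = 627 + 857×79 = 68330.
Check: 68330 mod 857 = 627, 68330 mod 211 = 177. ✓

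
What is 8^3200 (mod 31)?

Compute successive squares:
8^1 ≡ 8 (mod 31)
8^2 ≡ 8^2 = 64 ≡ 2 (mod 31)
8^4 ≡ 2^2 = 4 (mod 31)
8^8 ≡ 4^2 = 16 (mod 31)
8^16 ≡ 16^2 = 256 ≡ 8 (mod 31)
8^32 ≡ 8^2 = 64 ≡ 2 (mod 31)
8^64 ≡ 2^2 = 4 (mod 31)
8^128 ≡ 4^2 = 16 (mod 31)
8^256 ≡ 16^2 = 256 ≡ 8 (mod 31)
8^512 ≡ 8^2 = 64 ≡ 2 (mod 31)
8^1024 ≡ 2^2 = 4 (mod 31)
8^2048 ≡ 4^2 = 16 (mod 31)
8^3200 = 8^2048 * 8^1024 * 8^128 ≡ 16 * 4 * 16 (mod 31).
Accumulate the product:
16 * 4 = 64 ≡ 2
2 * 16 = 32 ≡ 1

1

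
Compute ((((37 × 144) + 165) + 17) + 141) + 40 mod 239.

37 × 144 = 5328 ≡ 70 (mod 239)
70 + 165 = 235
235 + 17 = 252 ≡ 13 (mod 239)
13 + 141 = 154
154 + 40 = 194

194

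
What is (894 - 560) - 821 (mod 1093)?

894 - 560 = 334
334 - 821 = -487 ≡ 606 (mod 1093)

606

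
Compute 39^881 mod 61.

Using repeated squaring:
881 in binary is 1101110001, i.e. 881 = 512 + 256 + 64 + 32 + 16 + 1.
39^1 ≡ 39 (mod 61)
39^2 ≡ 39^2 = 1521 ≡ 57 (mod 61)
39^4 ≡ 57^2 = 3249 ≡ 16 (mod 61)
39^8 ≡ 16^2 = 256 ≡ 12 (mod 61)
39^16 ≡ 12^2 = 144 ≡ 22 (mod 61)
39^32 ≡ 22^2 = 484 ≡ 57 (mod 61)
39^64 ≡ 57^2 = 3249 ≡ 16 (mod 61)
39^128 ≡ 16^2 = 256 ≡ 12 (mod 61)
39^256 ≡ 12^2 = 144 ≡ 22 (mod 61)
39^512 ≡ 22^2 = 484 ≡ 57 (mod 61)
39^881 = 39^512 * 39^256 * 39^64 * 39^32 * 39^16 * 39^1 ≡ 57 * 22 * 16 * 57 * 22 * 39 (mod 61).
Accumulate the product:
57 * 22 = 1254 ≡ 34
34 * 16 = 544 ≡ 56
56 * 57 = 3192 ≡ 20
20 * 22 = 440 ≡ 13
13 * 39 = 507 ≡ 19

19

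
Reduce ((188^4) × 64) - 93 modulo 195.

(188)^4 ≡ 61 (mod 195)
61 × 64 = 3904 ≡ 4 (mod 195)
4 - 93 = -89 ≡ 106 (mod 195)

106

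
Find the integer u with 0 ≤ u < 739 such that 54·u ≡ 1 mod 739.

739 = 13*54 + 37
54 = 1*37 + 17
37 = 2*17 + 3
17 = 5*3 + 2
3 = 1*2 + 1
2 = 2*1 + 0
gcd(54, 739) = 1, so the inverse exists.
Bézout: 1 = 19*739 − 260*54.
So 54⁻¹ ≡ −260 ≡ 479 (mod 739).

479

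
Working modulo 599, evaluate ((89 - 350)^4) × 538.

302

89 - 350 = -261 ≡ 338 (mod 599)
(338)^4 ≡ 270 (mod 599)
270 × 538 = 145260 ≡ 302 (mod 599)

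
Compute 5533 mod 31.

5533 = 178×31 + 15, so 5533 ≡ 15 (mod 31).

15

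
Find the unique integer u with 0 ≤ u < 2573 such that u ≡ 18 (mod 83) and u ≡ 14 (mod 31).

1595

83⁻¹ mod 31: 83×3 ≡ 1 (mod 31), so 83⁻¹ ≡ 3.
u = 18 + 83×((14 − 18)×3 mod 31) = 18 + 83×19 = 1595.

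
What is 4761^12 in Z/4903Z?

4053

12 in binary is 1100, i.e. 12 = 8 + 4.
4761^1 ≡ 4761 (mod 4903)
4761^2 ≡ 4761^2 = 22667121 ≡ 552 (mod 4903)
4761^4 ≡ 552^2 = 304704 ≡ 718 (mod 4903)
4761^8 ≡ 718^2 = 515524 ≡ 709 (mod 4903)
4761^12 = 4761^8 * 4761^4 ≡ 709 * 718 (mod 4903).
709 * 718 = 509062 ≡ 4053 (mod 4903).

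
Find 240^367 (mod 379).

Using repeated squaring:
367 in binary is 101101111, i.e. 367 = 256 + 64 + 32 + 8 + 4 + 2 + 1.
240^1 ≡ 240 (mod 379)
240^2 ≡ 240^2 = 57600 ≡ 371 (mod 379)
240^4 ≡ 371^2 = 137641 ≡ 64 (mod 379)
240^8 ≡ 64^2 = 4096 ≡ 306 (mod 379)
240^16 ≡ 306^2 = 93636 ≡ 23 (mod 379)
240^32 ≡ 23^2 = 529 ≡ 150 (mod 379)
240^64 ≡ 150^2 = 22500 ≡ 139 (mod 379)
240^128 ≡ 139^2 = 19321 ≡ 371 (mod 379)
240^256 ≡ 371^2 = 137641 ≡ 64 (mod 379)
240^367 = 240^256 × 240^64 × 240^32 × 240^8 × 240^4 × 240^2 × 240^1 ≡ 64 × 139 × 150 × 306 × 64 × 371 × 240 (mod 379).
Accumulate the product:
64 × 139 = 8896 ≡ 179
179 × 150 = 26850 ≡ 320
320 × 306 = 97920 ≡ 138
138 × 64 = 8832 ≡ 115
115 × 371 = 42665 ≡ 217
217 × 240 = 52080 ≡ 157

157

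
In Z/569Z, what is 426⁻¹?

Run the extended Euclidean algorithm:
569 = 1×426 + 143
426 = 2×143 + 140
143 = 1×140 + 3
140 = 46×3 + 2
3 = 1×2 + 1
2 = 2×1 + 0
gcd(426, 569) = 1, so the inverse exists.
Back-substitute for 1:
1 = 1×3 − 1×2
  = −1×140 + 47×3
  = 47×143 − 48×140
  = −48×426 + 143×143
  = 143×569 − 191×426
So 426⁻¹ ≡ −191 ≡ 378 (mod 569).

378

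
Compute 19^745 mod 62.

745 in binary is 1011101001, i.e. 745 = 512 + 128 + 64 + 32 + 8 + 1.
19^1 ≡ 19 (mod 62)
19^2 ≡ 19^2 = 361 ≡ 51 (mod 62)
19^4 ≡ 51^2 = 2601 ≡ 59 (mod 62)
19^8 ≡ 59^2 = 3481 ≡ 9 (mod 62)
19^16 ≡ 9^2 = 81 ≡ 19 (mod 62)
19^32 ≡ 19^2 = 361 ≡ 51 (mod 62)
19^64 ≡ 51^2 = 2601 ≡ 59 (mod 62)
19^128 ≡ 59^2 = 3481 ≡ 9 (mod 62)
19^256 ≡ 9^2 = 81 ≡ 19 (mod 62)
19^512 ≡ 19^2 = 361 ≡ 51 (mod 62)
19^745 = 19^512 * 19^128 * 19^64 * 19^32 * 19^8 * 19^1 ≡ 51 * 9 * 59 * 51 * 9 * 19 (mod 62).
Accumulate the product:
51 * 9 = 459 ≡ 25
25 * 59 = 1475 ≡ 49
49 * 51 = 2499 ≡ 19
19 * 9 = 171 ≡ 47
47 * 19 = 893 ≡ 25

25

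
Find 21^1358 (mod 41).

4

Using repeated squaring:
1358 in binary is 10101001110, i.e. 1358 = 1024 + 256 + 64 + 8 + 4 + 2.
21^1 ≡ 21 (mod 41)
21^2 ≡ 21^2 = 441 ≡ 31 (mod 41)
21^4 ≡ 31^2 = 961 ≡ 18 (mod 41)
21^8 ≡ 18^2 = 324 ≡ 37 (mod 41)
21^16 ≡ 37^2 = 1369 ≡ 16 (mod 41)
21^32 ≡ 16^2 = 256 ≡ 10 (mod 41)
21^64 ≡ 10^2 = 100 ≡ 18 (mod 41)
21^128 ≡ 18^2 = 324 ≡ 37 (mod 41)
21^256 ≡ 37^2 = 1369 ≡ 16 (mod 41)
21^512 ≡ 16^2 = 256 ≡ 10 (mod 41)
21^1024 ≡ 10^2 = 100 ≡ 18 (mod 41)
21^1358 = 21^1024 × 21^256 × 21^64 × 21^8 × 21^4 × 21^2 ≡ 18 × 16 × 18 × 37 × 18 × 31 (mod 41).
Accumulate the product:
18 × 16 = 288 ≡ 1
1 × 18 = 18
18 × 37 = 666 ≡ 10
10 × 18 = 180 ≡ 16
16 × 31 = 496 ≡ 4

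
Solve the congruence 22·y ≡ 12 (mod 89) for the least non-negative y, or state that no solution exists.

41

gcd(22, 89) = 1, so a unique solution mod 89 exists.
22⁻¹ ≡ 85 (mod 89).
y ≡ 85·12 ≡ 41 (mod 89).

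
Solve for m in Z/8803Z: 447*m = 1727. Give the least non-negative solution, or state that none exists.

4750

gcd(447, 8803) = 1, so a unique solution mod 8803 exists.
447⁻¹ ≡ 1221 (mod 8803).
m ≡ 1221*1727 ≡ 4750 (mod 8803).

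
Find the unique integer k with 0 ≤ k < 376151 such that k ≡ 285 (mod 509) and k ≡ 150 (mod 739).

509⁻¹ mod 739: 509×543 ≡ 1 (mod 739), so 509⁻¹ ≡ 543.
k = 285 + 509×((150 − 285)×543 mod 739) = 285 + 509×595 = 303140.
Check: 303140 mod 509 = 285, 303140 mod 739 = 150. ✓

303140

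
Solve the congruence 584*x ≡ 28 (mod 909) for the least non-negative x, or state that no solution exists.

467

gcd(584, 909) = 1, so a unique solution mod 909 exists.
584⁻¹ ≡ 179 (mod 909).
x ≡ 179*28 ≡ 467 (mod 909).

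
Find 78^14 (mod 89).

4

14 in binary is 1110, i.e. 14 = 8 + 4 + 2.
78^1 ≡ 78 (mod 89)
78^2 ≡ 78^2 = 6084 ≡ 32 (mod 89)
78^4 ≡ 32^2 = 1024 ≡ 45 (mod 89)
78^8 ≡ 45^2 = 2025 ≡ 67 (mod 89)
78^14 = 78^8 * 78^4 * 78^2 ≡ 67 * 45 * 32 (mod 89).
Accumulate the product:
67 * 45 = 3015 ≡ 78
78 * 32 = 2496 ≡ 4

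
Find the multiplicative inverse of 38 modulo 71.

43

By the extended Euclidean algorithm:
71 = 1*38 + 33
38 = 1*33 + 5
33 = 6*5 + 3
5 = 1*3 + 2
3 = 1*2 + 1
2 = 2*1 + 0
gcd(38, 71) = 1, so the inverse exists.
Back-substitute for 1:
1 = 1*3 − 1*2
  = −1*5 + 2*3
  = 2*33 − 13*5
  = −13*38 + 15*33
  = 15*71 − 28*38
So 38⁻¹ ≡ −28 ≡ 43 (mod 71).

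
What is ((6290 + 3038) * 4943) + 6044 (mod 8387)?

2622

6290 + 3038 = 9328 ≡ 941 (mod 8387)
941 * 4943 = 4651363 ≡ 4965 (mod 8387)
4965 + 6044 = 11009 ≡ 2622 (mod 8387)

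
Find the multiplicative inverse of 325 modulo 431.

431 = 1·325 + 106
325 = 3·106 + 7
106 = 15·7 + 1
7 = 7·1 + 0
gcd(325, 431) = 1, so the inverse exists.
Bézout: 1 = 46·431 − 61·325.
So 325⁻¹ ≡ −61 ≡ 370 (mod 431).

370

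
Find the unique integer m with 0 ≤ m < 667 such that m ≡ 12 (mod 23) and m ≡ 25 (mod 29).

518

23⁻¹ mod 29: 23*24 ≡ 1 (mod 29), so 23⁻¹ ≡ 24.
m = 12 + 23*((25 − 12)*24 mod 29) = 12 + 23*22 = 518.
Check: 518 mod 23 = 12, 518 mod 29 = 25. ✓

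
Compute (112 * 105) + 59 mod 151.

112 * 105 = 11760 ≡ 133 (mod 151)
133 + 59 = 192 ≡ 41 (mod 151)

41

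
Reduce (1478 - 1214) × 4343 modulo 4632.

1478 - 1214 = 264
264 × 4343 = 1146552 ≡ 2448 (mod 4632)

2448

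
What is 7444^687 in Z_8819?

Compute successive squares:
687 in binary is 1010101111, i.e. 687 = 512 + 128 + 32 + 8 + 4 + 2 + 1.
7444^1 ≡ 7444 (mod 8819)
7444^2 ≡ 7444^2 = 55413136 ≡ 3359 (mod 8819)
7444^4 ≡ 3359^2 = 11282881 ≡ 3380 (mod 8819)
7444^8 ≡ 3380^2 = 11424400 ≡ 3795 (mod 8819)
7444^16 ≡ 3795^2 = 14402025 ≡ 598 (mod 8819)
7444^32 ≡ 598^2 = 357604 ≡ 4844 (mod 8819)
7444^64 ≡ 4844^2 = 23464336 ≡ 5796 (mod 8819)
7444^128 ≡ 5796^2 = 33593616 ≡ 2045 (mod 8819)
7444^256 ≡ 2045^2 = 4182025 ≡ 1819 (mod 8819)
7444^512 ≡ 1819^2 = 3308761 ≡ 1636 (mod 8819)
7444^687 = 7444^512 × 7444^128 × 7444^32 × 7444^8 × 7444^4 × 7444^2 × 7444^1 ≡ 1636 × 2045 × 4844 × 3795 × 3380 × 3359 × 7444 (mod 8819).
Accumulate the product:
1636 × 2045 = 3345620 ≡ 3219
3219 × 4844 = 15592836 ≡ 844
844 × 3795 = 3202980 ≡ 1683
1683 × 3380 = 5688540 ≡ 285
285 × 3359 = 957315 ≡ 4863
4863 × 7444 = 36200172 ≡ 6996

6996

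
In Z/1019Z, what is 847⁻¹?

1019 = 1*847 + 172
847 = 4*172 + 159
172 = 1*159 + 13
159 = 12*13 + 3
13 = 4*3 + 1
3 = 3*1 + 0
gcd(847, 1019) = 1, so the inverse exists.
Back-substitute for 1:
1 = 1*13 − 4*3
  = −4*159 + 49*13
  = 49*172 − 53*159
  = −53*847 + 261*172
  = 261*1019 − 314*847
So 847⁻¹ ≡ −314 ≡ 705 (mod 1019).

705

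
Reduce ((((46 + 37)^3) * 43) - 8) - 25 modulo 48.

46 + 37 = 83 ≡ 35 (mod 48)
(35)^3 ≡ 11 (mod 48)
11 * 43 = 473 ≡ 41 (mod 48)
41 - 8 = 33
33 - 25 = 8

8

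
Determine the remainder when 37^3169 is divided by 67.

37^1 ≡ 37 (mod 67)
37^2 ≡ 37^2 = 1369 ≡ 29 (mod 67)
37^4 ≡ 29^2 = 841 ≡ 37 (mod 67)
37^8 ≡ 37^2 = 1369 ≡ 29 (mod 67)
37^16 ≡ 29^2 = 841 ≡ 37 (mod 67)
37^32 ≡ 37^2 = 1369 ≡ 29 (mod 67)
37^64 ≡ 29^2 = 841 ≡ 37 (mod 67)
37^128 ≡ 37^2 = 1369 ≡ 29 (mod 67)
37^256 ≡ 29^2 = 841 ≡ 37 (mod 67)
37^512 ≡ 37^2 = 1369 ≡ 29 (mod 67)
37^1024 ≡ 29^2 = 841 ≡ 37 (mod 67)
37^2048 ≡ 37^2 = 1369 ≡ 29 (mod 67)
37^3169 = 37^2048 * 37^1024 * 37^64 * 37^32 * 37^1 ≡ 29 * 37 * 37 * 29 * 37 (mod 67).
Accumulate the product:
29 * 37 = 1073 ≡ 1
1 * 37 = 37
37 * 29 = 1073 ≡ 1
1 * 37 = 37

37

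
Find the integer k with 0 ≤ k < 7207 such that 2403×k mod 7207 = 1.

Run the extended Euclidean algorithm:
7207 = 2*2403 + 2401
2403 = 1*2401 + 2
2401 = 1200*2 + 1
2 = 2*1 + 0
gcd(2403, 7207) = 1, so the inverse exists.
Bézout: 1 = 1201*7207 − 3602*2403.
So 2403⁻¹ ≡ −3602 ≡ 3605 (mod 7207).

3605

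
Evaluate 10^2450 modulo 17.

By square-and-multiply:
2450 in binary is 100110010010, i.e. 2450 = 2048 + 256 + 128 + 16 + 2.
10^1 ≡ 10 (mod 17)
10^2 ≡ 10^2 = 100 ≡ 15 (mod 17)
10^4 ≡ 15^2 = 225 ≡ 4 (mod 17)
10^8 ≡ 4^2 = 16 (mod 17)
10^16 ≡ 16^2 = 256 ≡ 1 (mod 17)
10^32 ≡ 1^2 = 1 (mod 17)
10^64 ≡ 1^2 = 1 (mod 17)
10^128 ≡ 1^2 = 1 (mod 17)
10^256 ≡ 1^2 = 1 (mod 17)
10^512 ≡ 1^2 = 1 (mod 17)
10^1024 ≡ 1^2 = 1 (mod 17)
10^2048 ≡ 1^2 = 1 (mod 17)
10^2450 = 10^2048 * 10^256 * 10^128 * 10^16 * 10^2 ≡ 1 * 1 * 1 * 1 * 15 (mod 17).
Accumulate the product:
1 * 1 = 1
1 * 1 = 1
1 * 1 = 1
1 * 15 = 15

15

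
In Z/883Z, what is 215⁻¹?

115

Apply the Euclidean algorithm and back-substitute:
883 = 4·215 + 23
215 = 9·23 + 8
23 = 2·8 + 7
8 = 1·7 + 1
7 = 7·1 + 0
gcd(215, 883) = 1, so the inverse exists.
Back-substitute for 1:
1 = 1·8 − 1·7
  = −1·23 + 3·8
  = 3·215 − 28·23
  = −28·883 + 115·215
So 215⁻¹ ≡ 115 (mod 883).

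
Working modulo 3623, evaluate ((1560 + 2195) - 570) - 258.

1560 + 2195 = 3755 ≡ 132 (mod 3623)
132 - 570 = -438 ≡ 3185 (mod 3623)
3185 - 258 = 2927

2927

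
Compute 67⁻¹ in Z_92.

11

Apply the Euclidean algorithm and back-substitute:
92 = 1*67 + 25
67 = 2*25 + 17
25 = 1*17 + 8
17 = 2*8 + 1
8 = 8*1 + 0
gcd(67, 92) = 1, so the inverse exists.
Back-substitute for 1:
1 = 1*17 − 2*8
  = −2*25 + 3*17
  = 3*67 − 8*25
  = −8*92 + 11*67
So 67⁻¹ ≡ 11 (mod 92).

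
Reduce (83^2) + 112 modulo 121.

(83)^2 ≡ 113 (mod 121)
113 + 112 = 225 ≡ 104 (mod 121)

104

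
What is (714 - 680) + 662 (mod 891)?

714 - 680 = 34
34 + 662 = 696

696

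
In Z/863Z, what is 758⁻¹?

263

863 = 1·758 + 105
758 = 7·105 + 23
105 = 4·23 + 13
23 = 1·13 + 10
13 = 1·10 + 3
10 = 3·3 + 1
3 = 3·1 + 0
gcd(758, 863) = 1, so the inverse exists.
Bézout: 1 = −231·863 + 263·758.
So 758⁻¹ ≡ 263 (mod 863).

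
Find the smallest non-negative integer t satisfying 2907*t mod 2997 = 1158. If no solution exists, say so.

gcd(2907, 2997) = 9, and 9 does not divide 1158.
So the congruence has no solution.

no solution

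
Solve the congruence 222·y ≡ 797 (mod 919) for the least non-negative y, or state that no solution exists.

579

gcd(222, 919) = 1, so a unique solution mod 919 exists.
222⁻¹ ≡ 741 (mod 919).
y ≡ 741·797 ≡ 579 (mod 919).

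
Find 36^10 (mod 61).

47

Compute successive squares:
36^1 ≡ 36 (mod 61)
36^2 ≡ 36^2 = 1296 ≡ 15 (mod 61)
36^4 ≡ 15^2 = 225 ≡ 42 (mod 61)
36^8 ≡ 42^2 = 1764 ≡ 56 (mod 61)
36^10 = 36^8 × 36^2 ≡ 56 × 15 (mod 61).
56 × 15 = 840 ≡ 47 (mod 61).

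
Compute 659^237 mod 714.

Using repeated squaring:
237 in binary is 11101101, i.e. 237 = 128 + 64 + 32 + 8 + 4 + 1.
659^1 ≡ 659 (mod 714)
659^2 ≡ 659^2 = 434281 ≡ 169 (mod 714)
659^4 ≡ 169^2 = 28561 ≡ 1 (mod 714)
659^8 ≡ 1^2 = 1 (mod 714)
659^16 ≡ 1^2 = 1 (mod 714)
659^32 ≡ 1^2 = 1 (mod 714)
659^64 ≡ 1^2 = 1 (mod 714)
659^128 ≡ 1^2 = 1 (mod 714)
659^237 = 659^128 × 659^64 × 659^32 × 659^8 × 659^4 × 659^1 ≡ 1 × 1 × 1 × 1 × 1 × 659 (mod 714).
Accumulate the product:
1 × 1 = 1
1 × 1 = 1
1 × 1 = 1
1 × 1 = 1
1 × 659 = 659

659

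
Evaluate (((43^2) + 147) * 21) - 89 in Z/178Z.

175

(43)^2 ≡ 69 (mod 178)
69 + 147 = 216 ≡ 38 (mod 178)
38 * 21 = 798 ≡ 86 (mod 178)
86 - 89 = -3 ≡ 175 (mod 178)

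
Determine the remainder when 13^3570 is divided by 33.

By square-and-multiply:
3570 in binary is 110111110010, i.e. 3570 = 2048 + 1024 + 256 + 128 + 64 + 32 + 16 + 2.
13^1 ≡ 13 (mod 33)
13^2 ≡ 13^2 = 169 ≡ 4 (mod 33)
13^4 ≡ 4^2 = 16 (mod 33)
13^8 ≡ 16^2 = 256 ≡ 25 (mod 33)
13^16 ≡ 25^2 = 625 ≡ 31 (mod 33)
13^32 ≡ 31^2 = 961 ≡ 4 (mod 33)
13^64 ≡ 4^2 = 16 (mod 33)
13^128 ≡ 16^2 = 256 ≡ 25 (mod 33)
13^256 ≡ 25^2 = 625 ≡ 31 (mod 33)
13^512 ≡ 31^2 = 961 ≡ 4 (mod 33)
13^1024 ≡ 4^2 = 16 (mod 33)
13^2048 ≡ 16^2 = 256 ≡ 25 (mod 33)
13^3570 = 13^2048 * 13^1024 * 13^256 * 13^128 * 13^64 * 13^32 * 13^16 * 13^2 ≡ 25 * 16 * 31 * 25 * 16 * 4 * 31 * 4 (mod 33).
Accumulate the product:
25 * 16 = 400 ≡ 4
4 * 31 = 124 ≡ 25
25 * 25 = 625 ≡ 31
31 * 16 = 496 ≡ 1
1 * 4 = 4
4 * 31 = 124 ≡ 25
25 * 4 = 100 ≡ 1

1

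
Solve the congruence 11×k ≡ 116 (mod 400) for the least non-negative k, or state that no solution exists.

156

gcd(11, 400) = 1, so a unique solution mod 400 exists.
11⁻¹ ≡ 291 (mod 400).
k ≡ 291×116 ≡ 156 (mod 400).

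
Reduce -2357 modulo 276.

127

-2357 = -9×276 + 127, so -2357 ≡ 127 (mod 276).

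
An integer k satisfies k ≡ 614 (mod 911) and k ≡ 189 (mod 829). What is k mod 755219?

262982

911⁻¹ mod 829: 911×91 ≡ 1 (mod 829), so 911⁻¹ ≡ 91.
k = 614 + 911×((189 − 614)×91 mod 829) = 614 + 911×288 = 262982.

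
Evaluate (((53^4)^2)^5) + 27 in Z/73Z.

43

(53)^4 ≡ 57 (mod 73)
(57)^2 ≡ 37 (mod 73)
(37)^5 ≡ 16 (mod 73)
16 + 27 = 43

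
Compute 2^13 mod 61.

By square-and-multiply:
13 in binary is 1101, i.e. 13 = 8 + 4 + 1.
2^1 ≡ 2 (mod 61)
2^2 ≡ 2^2 = 4 (mod 61)
2^4 ≡ 4^2 = 16 (mod 61)
2^8 ≡ 16^2 = 256 ≡ 12 (mod 61)
2^13 = 2^8 * 2^4 * 2^1 ≡ 12 * 16 * 2 (mod 61).
Accumulate the product:
12 * 16 = 192 ≡ 9
9 * 2 = 18

18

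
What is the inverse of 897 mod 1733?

483

By the extended Euclidean algorithm:
1733 = 1×897 + 836
897 = 1×836 + 61
836 = 13×61 + 43
61 = 1×43 + 18
43 = 2×18 + 7
18 = 2×7 + 4
7 = 1×4 + 3
4 = 1×3 + 1
3 = 3×1 + 0
gcd(897, 1733) = 1, so the inverse exists.
Back-substitute for 1:
1 = 1×4 − 1×3
  = −1×7 + 2×4
  = 2×18 − 5×7
  = −5×43 + 12×18
  = 12×61 − 17×43
  = −17×836 + 233×61
  = 233×897 − 250×836
  = −250×1733 + 483×897
So 897⁻¹ ≡ 483 (mod 1733).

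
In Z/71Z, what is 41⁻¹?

26

Apply the Euclidean algorithm and back-substitute:
71 = 1×41 + 30
41 = 1×30 + 11
30 = 2×11 + 8
11 = 1×8 + 3
8 = 2×3 + 2
3 = 1×2 + 1
2 = 2×1 + 0
gcd(41, 71) = 1, so the inverse exists.
Back-substitute for 1:
1 = 1×3 − 1×2
  = −1×8 + 3×3
  = 3×11 − 4×8
  = −4×30 + 11×11
  = 11×41 − 15×30
  = −15×71 + 26×41
So 41⁻¹ ≡ 26 (mod 71).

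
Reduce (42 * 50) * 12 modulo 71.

66

42 * 50 = 2100 ≡ 41 (mod 71)
41 * 12 = 492 ≡ 66 (mod 71)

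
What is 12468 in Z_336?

12468 = 37×336 + 36, so 12468 ≡ 36 (mod 336).

36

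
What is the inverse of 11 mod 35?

By the extended Euclidean algorithm:
35 = 3×11 + 2
11 = 5×2 + 1
2 = 2×1 + 0
gcd(11, 35) = 1, so the inverse exists.
Back-substitute for 1:
1 = 1×11 − 5×2
  = −5×35 + 16×11
So 11⁻¹ ≡ 16 (mod 35).

16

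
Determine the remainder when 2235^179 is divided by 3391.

3040

Using repeated squaring:
179 in binary is 10110011, i.e. 179 = 128 + 32 + 16 + 2 + 1.
2235^1 ≡ 2235 (mod 3391)
2235^2 ≡ 2235^2 = 4995225 ≡ 282 (mod 3391)
2235^4 ≡ 282^2 = 79524 ≡ 1531 (mod 3391)
2235^8 ≡ 1531^2 = 2343961 ≡ 780 (mod 3391)
2235^16 ≡ 780^2 = 608400 ≡ 1411 (mod 3391)
2235^32 ≡ 1411^2 = 1990921 ≡ 404 (mod 3391)
2235^64 ≡ 404^2 = 163216 ≡ 448 (mod 3391)
2235^128 ≡ 448^2 = 200704 ≡ 635 (mod 3391)
2235^179 = 2235^128 × 2235^32 × 2235^16 × 2235^2 × 2235^1 ≡ 635 × 404 × 1411 × 282 × 2235 (mod 3391).
Accumulate the product:
635 × 404 = 256540 ≡ 2215
2215 × 1411 = 3125365 ≡ 2254
2254 × 282 = 635628 ≡ 1511
1511 × 2235 = 3377085 ≡ 3040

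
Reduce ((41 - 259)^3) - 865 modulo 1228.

41 - 259 = -218 ≡ 1010 (mod 1228)
(1010)^3 ≡ 404 (mod 1228)
404 - 865 = -461 ≡ 767 (mod 1228)

767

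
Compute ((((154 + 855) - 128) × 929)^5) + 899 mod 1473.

154 + 855 = 1009
1009 - 128 = 881
881 × 929 = 818449 ≡ 934 (mod 1473)
(934)^5 ≡ 973 (mod 1473)
973 + 899 = 1872 ≡ 399 (mod 1473)

399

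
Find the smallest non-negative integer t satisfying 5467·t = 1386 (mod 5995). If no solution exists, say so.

338

gcd(5467, 5995) = 11, and 11 | 1386, so solutions exist.
Divide through by 11: 497·t mod 545 = 126.
497⁻¹ ≡ 193 (mod 545).
t ≡ 193·126 ≡ 338 (mod 545).
The smallest non-negative solution is t = 338.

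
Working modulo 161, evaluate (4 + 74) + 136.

53

4 + 74 = 78
78 + 136 = 214 ≡ 53 (mod 161)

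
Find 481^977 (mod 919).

Compute successive squares:
481^1 ≡ 481 (mod 919)
481^2 ≡ 481^2 = 231361 ≡ 692 (mod 919)
481^4 ≡ 692^2 = 478864 ≡ 65 (mod 919)
481^8 ≡ 65^2 = 4225 ≡ 549 (mod 919)
481^16 ≡ 549^2 = 301401 ≡ 888 (mod 919)
481^32 ≡ 888^2 = 788544 ≡ 42 (mod 919)
481^64 ≡ 42^2 = 1764 ≡ 845 (mod 919)
481^128 ≡ 845^2 = 714025 ≡ 881 (mod 919)
481^256 ≡ 881^2 = 776161 ≡ 525 (mod 919)
481^512 ≡ 525^2 = 275625 ≡ 844 (mod 919)
481^977 = 481^512 × 481^256 × 481^128 × 481^64 × 481^16 × 481^1 ≡ 844 × 525 × 881 × 845 × 888 × 481 (mod 919).
Accumulate the product:
844 × 525 = 443100 ≡ 142
142 × 881 = 125102 ≡ 118
118 × 845 = 99710 ≡ 458
458 × 888 = 406704 ≡ 506
506 × 481 = 243386 ≡ 770

770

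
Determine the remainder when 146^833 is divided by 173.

By square-and-multiply:
146^1 ≡ 146 (mod 173)
146^2 ≡ 146^2 = 21316 ≡ 37 (mod 173)
146^4 ≡ 37^2 = 1369 ≡ 158 (mod 173)
146^8 ≡ 158^2 = 24964 ≡ 52 (mod 173)
146^16 ≡ 52^2 = 2704 ≡ 109 (mod 173)
146^32 ≡ 109^2 = 11881 ≡ 117 (mod 173)
146^64 ≡ 117^2 = 13689 ≡ 22 (mod 173)
146^128 ≡ 22^2 = 484 ≡ 138 (mod 173)
146^256 ≡ 138^2 = 19044 ≡ 14 (mod 173)
146^512 ≡ 14^2 = 196 ≡ 23 (mod 173)
146^833 = 146^512 · 146^256 · 146^64 · 146^1 ≡ 23 · 14 · 22 · 146 (mod 173).
Accumulate the product:
23 · 14 = 322 ≡ 149
149 · 22 = 3278 ≡ 164
164 · 146 = 23944 ≡ 70

70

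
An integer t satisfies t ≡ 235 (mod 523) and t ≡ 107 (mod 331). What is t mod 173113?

115295

523⁻¹ mod 331: 523*50 ≡ 1 (mod 331), so 523⁻¹ ≡ 50.
t = 235 + 523*((107 − 235)*50 mod 331) = 235 + 523*220 = 115295.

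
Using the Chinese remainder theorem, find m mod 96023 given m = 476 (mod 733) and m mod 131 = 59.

29796

733⁻¹ mod 131: 733*42 ≡ 1 (mod 131), so 733⁻¹ ≡ 42.
m = 476 + 733*((59 − 476)*42 mod 131) = 476 + 733*40 = 29796.
Check: 29796 mod 733 = 476, 29796 mod 131 = 59. ✓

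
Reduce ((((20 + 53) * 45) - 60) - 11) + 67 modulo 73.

20 + 53 = 73 ≡ 0 (mod 73)
0 * 45 = 0
0 - 60 = -60 ≡ 13 (mod 73)
13 - 11 = 2
2 + 67 = 69

69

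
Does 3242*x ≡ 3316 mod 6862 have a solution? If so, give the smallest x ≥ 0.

3123

gcd(3242, 6862) = 2, and 2 | 3316, so solutions exist.
Divide through by 2: 1621*x ≡ 1658 (mod 3431).
1621⁻¹ ≡ 2959 (mod 3431).
x ≡ 2959*1658 ≡ 3123 (mod 3431).
The smallest non-negative solution is x = 3123.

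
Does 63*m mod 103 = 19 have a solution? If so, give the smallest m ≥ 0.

gcd(63, 103) = 1, so a unique solution mod 103 exists.
63⁻¹ ≡ 18 (mod 103).
m ≡ 18*19 ≡ 33 (mod 103).

33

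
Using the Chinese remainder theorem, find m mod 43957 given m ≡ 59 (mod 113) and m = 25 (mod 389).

28422

113⁻¹ mod 389: 113×210 ≡ 1 (mod 389), so 113⁻¹ ≡ 210.
m = 59 + 113×((25 − 59)×210 mod 389) = 59 + 113×251 = 28422.
Check: 28422 mod 113 = 59, 28422 mod 389 = 25. ✓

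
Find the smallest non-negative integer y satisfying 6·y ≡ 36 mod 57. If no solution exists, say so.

6

gcd(6, 57) = 3, and 3 | 36, so solutions exist.
Divide through by 3: 2·y ≡ 12 mod 19.
2⁻¹ ≡ 10 (mod 19).
y ≡ 10·12 ≡ 6 (mod 19).
The smallest non-negative solution is y = 6.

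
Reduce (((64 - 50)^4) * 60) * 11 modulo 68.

64 - 50 = 14
(14)^4 ≡ 64 (mod 68)
64 * 60 = 3840 ≡ 32 (mod 68)
32 * 11 = 352 ≡ 12 (mod 68)

12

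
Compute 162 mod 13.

162 = 12×13 + 6, so 162 ≡ 6 (mod 13).

6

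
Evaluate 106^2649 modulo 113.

109

Using repeated squaring:
106^1 ≡ 106 (mod 113)
106^2 ≡ 106^2 = 11236 ≡ 49 (mod 113)
106^4 ≡ 49^2 = 2401 ≡ 28 (mod 113)
106^8 ≡ 28^2 = 784 ≡ 106 (mod 113)
106^16 ≡ 106^2 = 11236 ≡ 49 (mod 113)
106^32 ≡ 49^2 = 2401 ≡ 28 (mod 113)
106^64 ≡ 28^2 = 784 ≡ 106 (mod 113)
106^128 ≡ 106^2 = 11236 ≡ 49 (mod 113)
106^256 ≡ 49^2 = 2401 ≡ 28 (mod 113)
106^512 ≡ 28^2 = 784 ≡ 106 (mod 113)
106^1024 ≡ 106^2 = 11236 ≡ 49 (mod 113)
106^2048 ≡ 49^2 = 2401 ≡ 28 (mod 113)
106^2649 = 106^2048 * 106^512 * 106^64 * 106^16 * 106^8 * 106^1 ≡ 28 * 106 * 106 * 49 * 106 * 106 (mod 113).
Accumulate the product:
28 * 106 = 2968 ≡ 30
30 * 106 = 3180 ≡ 16
16 * 49 = 784 ≡ 106
106 * 106 = 11236 ≡ 49
49 * 106 = 5194 ≡ 109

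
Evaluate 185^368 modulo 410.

368 in binary is 101110000, i.e. 368 = 256 + 64 + 32 + 16.
185^1 ≡ 185 (mod 410)
185^2 ≡ 185^2 = 34225 ≡ 195 (mod 410)
185^4 ≡ 195^2 = 38025 ≡ 305 (mod 410)
185^8 ≡ 305^2 = 93025 ≡ 365 (mod 410)
185^16 ≡ 365^2 = 133225 ≡ 385 (mod 410)
185^32 ≡ 385^2 = 148225 ≡ 215 (mod 410)
185^64 ≡ 215^2 = 46225 ≡ 305 (mod 410)
185^128 ≡ 305^2 = 93025 ≡ 365 (mod 410)
185^256 ≡ 365^2 = 133225 ≡ 385 (mod 410)
185^368 = 185^256 × 185^64 × 185^32 × 185^16 ≡ 385 × 305 × 215 × 385 (mod 410).
Accumulate the product:
385 × 305 = 117425 ≡ 165
165 × 215 = 35475 ≡ 215
215 × 385 = 82775 ≡ 365

365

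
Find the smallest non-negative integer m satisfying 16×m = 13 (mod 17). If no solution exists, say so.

gcd(16, 17) = 1, so a unique solution mod 17 exists.
16⁻¹ ≡ 16 (mod 17).
m ≡ 16×13 ≡ 4 (mod 17).

4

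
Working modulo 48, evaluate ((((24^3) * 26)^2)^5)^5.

(24)^3 ≡ 0 (mod 48)
0 * 26 = 0
(0)^2 ≡ 0 (mod 48)
(0)^5 ≡ 0 (mod 48)
(0)^5 ≡ 0 (mod 48)

0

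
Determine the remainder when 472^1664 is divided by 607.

364

1664 in binary is 11010000000, i.e. 1664 = 1024 + 512 + 128.
472^1 ≡ 472 (mod 607)
472^2 ≡ 472^2 = 222784 ≡ 15 (mod 607)
472^4 ≡ 15^2 = 225 (mod 607)
472^8 ≡ 225^2 = 50625 ≡ 244 (mod 607)
472^16 ≡ 244^2 = 59536 ≡ 50 (mod 607)
472^32 ≡ 50^2 = 2500 ≡ 72 (mod 607)
472^64 ≡ 72^2 = 5184 ≡ 328 (mod 607)
472^128 ≡ 328^2 = 107584 ≡ 145 (mod 607)
472^256 ≡ 145^2 = 21025 ≡ 387 (mod 607)
472^512 ≡ 387^2 = 149769 ≡ 447 (mod 607)
472^1024 ≡ 447^2 = 199809 ≡ 106 (mod 607)
472^1664 = 472^1024 * 472^512 * 472^128 ≡ 106 * 447 * 145 (mod 607).
Accumulate the product:
106 * 447 = 47382 ≡ 36
36 * 145 = 5220 ≡ 364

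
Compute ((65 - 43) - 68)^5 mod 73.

27

65 - 43 = 22
22 - 68 = -46 ≡ 27 (mod 73)
(27)^5 ≡ 27 (mod 73)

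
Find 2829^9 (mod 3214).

Using repeated squaring:
9 in binary is 1001, i.e. 9 = 8 + 1.
2829^1 ≡ 2829 (mod 3214)
2829^2 ≡ 2829^2 = 8003241 ≡ 381 (mod 3214)
2829^4 ≡ 381^2 = 145161 ≡ 531 (mod 3214)
2829^8 ≡ 531^2 = 281961 ≡ 2343 (mod 3214)
2829^9 = 2829^8 * 2829^1 ≡ 2343 * 2829 (mod 3214).
2343 * 2829 = 6628347 ≡ 1079 (mod 3214).

1079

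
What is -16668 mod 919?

-16668 = -19*919 + 793, so -16668 ≡ 793 (mod 919).

793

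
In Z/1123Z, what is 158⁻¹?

462

1123 = 7·158 + 17
158 = 9·17 + 5
17 = 3·5 + 2
5 = 2·2 + 1
2 = 2·1 + 0
gcd(158, 1123) = 1, so the inverse exists.
Bézout: 1 = −65·1123 + 462·158.
So 158⁻¹ ≡ 462 (mod 1123).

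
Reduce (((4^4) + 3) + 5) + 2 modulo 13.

(4)^4 ≡ 9 (mod 13)
9 + 3 = 12
12 + 5 = 17 ≡ 4 (mod 13)
4 + 2 = 6

6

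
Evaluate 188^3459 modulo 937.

3459 in binary is 110110000011, i.e. 3459 = 2048 + 1024 + 256 + 128 + 2 + 1.
188^1 ≡ 188 (mod 937)
188^2 ≡ 188^2 = 35344 ≡ 675 (mod 937)
188^4 ≡ 675^2 = 455625 ≡ 243 (mod 937)
188^8 ≡ 243^2 = 59049 ≡ 18 (mod 937)
188^16 ≡ 18^2 = 324 (mod 937)
188^32 ≡ 324^2 = 104976 ≡ 32 (mod 937)
188^64 ≡ 32^2 = 1024 ≡ 87 (mod 937)
188^128 ≡ 87^2 = 7569 ≡ 73 (mod 937)
188^256 ≡ 73^2 = 5329 ≡ 644 (mod 937)
188^512 ≡ 644^2 = 414736 ≡ 582 (mod 937)
188^1024 ≡ 582^2 = 338724 ≡ 467 (mod 937)
188^2048 ≡ 467^2 = 218089 ≡ 705 (mod 937)
188^3459 = 188^2048 · 188^1024 · 188^256 · 188^128 · 188^2 · 188^1 ≡ 705 · 467 · 644 · 73 · 675 · 188 (mod 937).
Accumulate the product:
705 · 467 = 329235 ≡ 348
348 · 644 = 224112 ≡ 169
169 · 73 = 12337 ≡ 156
156 · 675 = 105300 ≡ 356
356 · 188 = 66928 ≡ 401

401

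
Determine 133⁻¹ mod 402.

133

Run the extended Euclidean algorithm:
402 = 3*133 + 3
133 = 44*3 + 1
3 = 3*1 + 0
gcd(133, 402) = 1, so the inverse exists.
Back-substitute for 1:
1 = 1*133 − 44*3
  = −44*402 + 133*133
So 133⁻¹ ≡ 133 (mod 402).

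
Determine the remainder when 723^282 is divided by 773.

By square-and-multiply:
282 in binary is 100011010, i.e. 282 = 256 + 16 + 8 + 2.
723^1 ≡ 723 (mod 773)
723^2 ≡ 723^2 = 522729 ≡ 181 (mod 773)
723^4 ≡ 181^2 = 32761 ≡ 295 (mod 773)
723^8 ≡ 295^2 = 87025 ≡ 449 (mod 773)
723^16 ≡ 449^2 = 201601 ≡ 621 (mod 773)
723^32 ≡ 621^2 = 385641 ≡ 687 (mod 773)
723^64 ≡ 687^2 = 471969 ≡ 439 (mod 773)
723^128 ≡ 439^2 = 192721 ≡ 244 (mod 773)
723^256 ≡ 244^2 = 59536 ≡ 15 (mod 773)
723^282 = 723^256 × 723^16 × 723^8 × 723^2 ≡ 15 × 621 × 449 × 181 (mod 773).
Accumulate the product:
15 × 621 = 9315 ≡ 39
39 × 449 = 17511 ≡ 505
505 × 181 = 91405 ≡ 191

191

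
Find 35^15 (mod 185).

15 in binary is 1111, i.e. 15 = 8 + 4 + 2 + 1.
35^1 ≡ 35 (mod 185)
35^2 ≡ 35^2 = 1225 ≡ 115 (mod 185)
35^4 ≡ 115^2 = 13225 ≡ 90 (mod 185)
35^8 ≡ 90^2 = 8100 ≡ 145 (mod 185)
35^15 = 35^8 * 35^4 * 35^2 * 35^1 ≡ 145 * 90 * 115 * 35 (mod 185).
Accumulate the product:
145 * 90 = 13050 ≡ 100
100 * 115 = 11500 ≡ 30
30 * 35 = 1050 ≡ 125

125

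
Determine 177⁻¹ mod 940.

393

Apply the Euclidean algorithm and back-substitute:
940 = 5×177 + 55
177 = 3×55 + 12
55 = 4×12 + 7
12 = 1×7 + 5
7 = 1×5 + 2
5 = 2×2 + 1
2 = 2×1 + 0
gcd(177, 940) = 1, so the inverse exists.
Bézout: 1 = −74×940 + 393×177.
So 177⁻¹ ≡ 393 (mod 940).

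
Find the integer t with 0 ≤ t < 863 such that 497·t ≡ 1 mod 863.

224

Run the extended Euclidean algorithm:
863 = 1×497 + 366
497 = 1×366 + 131
366 = 2×131 + 104
131 = 1×104 + 27
104 = 3×27 + 23
27 = 1×23 + 4
23 = 5×4 + 3
4 = 1×3 + 1
3 = 3×1 + 0
gcd(497, 863) = 1, so the inverse exists.
Back-substitute for 1:
1 = 1×4 − 1×3
  = −1×23 + 6×4
  = 6×27 − 7×23
  = −7×104 + 27×27
  = 27×131 − 34×104
  = −34×366 + 95×131
  = 95×497 − 129×366
  = −129×863 + 224×497
So 497⁻¹ ≡ 224 (mod 863).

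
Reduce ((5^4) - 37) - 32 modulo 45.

16

(5)^4 ≡ 40 (mod 45)
40 - 37 = 3
3 - 32 = -29 ≡ 16 (mod 45)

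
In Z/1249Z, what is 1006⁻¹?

Run the extended Euclidean algorithm:
1249 = 1×1006 + 243
1006 = 4×243 + 34
243 = 7×34 + 5
34 = 6×5 + 4
5 = 1×4 + 1
4 = 4×1 + 0
gcd(1006, 1249) = 1, so the inverse exists.
Back-substitute for 1:
1 = 1×5 − 1×4
  = −1×34 + 7×5
  = 7×243 − 50×34
  = −50×1006 + 207×243
  = 207×1249 − 257×1006
So 1006⁻¹ ≡ −257 ≡ 992 (mod 1249).

992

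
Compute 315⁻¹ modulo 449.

258

Apply the Euclidean algorithm and back-substitute:
449 = 1×315 + 134
315 = 2×134 + 47
134 = 2×47 + 40
47 = 1×40 + 7
40 = 5×7 + 5
7 = 1×5 + 2
5 = 2×2 + 1
2 = 2×1 + 0
gcd(315, 449) = 1, so the inverse exists.
Back-substitute for 1:
1 = 1×5 − 2×2
  = −2×7 + 3×5
  = 3×40 − 17×7
  = −17×47 + 20×40
  = 20×134 − 57×47
  = −57×315 + 134×134
  = 134×449 − 191×315
So 315⁻¹ ≡ −191 ≡ 258 (mod 449).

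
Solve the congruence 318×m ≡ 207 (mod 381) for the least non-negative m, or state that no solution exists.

gcd(318, 381) = 3, and 3 | 207, so solutions exist.
Divide through by 3: 106×m = 69 (mod 127).
106⁻¹ ≡ 6 (mod 127).
m ≡ 6×69 ≡ 33 (mod 127).
The smallest non-negative solution is m = 33.

33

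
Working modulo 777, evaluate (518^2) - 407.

629

(518)^2 ≡ 259 (mod 777)
259 - 407 = -148 ≡ 629 (mod 777)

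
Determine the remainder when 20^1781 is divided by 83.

1781 in binary is 11011110101, i.e. 1781 = 1024 + 512 + 128 + 64 + 32 + 16 + 4 + 1.
20^1 ≡ 20 (mod 83)
20^2 ≡ 20^2 = 400 ≡ 68 (mod 83)
20^4 ≡ 68^2 = 4624 ≡ 59 (mod 83)
20^8 ≡ 59^2 = 3481 ≡ 78 (mod 83)
20^16 ≡ 78^2 = 6084 ≡ 25 (mod 83)
20^32 ≡ 25^2 = 625 ≡ 44 (mod 83)
20^64 ≡ 44^2 = 1936 ≡ 27 (mod 83)
20^128 ≡ 27^2 = 729 ≡ 65 (mod 83)
20^256 ≡ 65^2 = 4225 ≡ 75 (mod 83)
20^512 ≡ 75^2 = 5625 ≡ 64 (mod 83)
20^1024 ≡ 64^2 = 4096 ≡ 29 (mod 83)
20^1781 = 20^1024 * 20^512 * 20^128 * 20^64 * 20^32 * 20^16 * 20^4 * 20^1 ≡ 29 * 64 * 65 * 27 * 44 * 25 * 59 * 20 (mod 83).
Accumulate the product:
29 * 64 = 1856 ≡ 30
30 * 65 = 1950 ≡ 41
41 * 27 = 1107 ≡ 28
28 * 44 = 1232 ≡ 70
70 * 25 = 1750 ≡ 7
7 * 59 = 413 ≡ 81
81 * 20 = 1620 ≡ 43

43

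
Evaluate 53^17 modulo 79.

28

Using repeated squaring:
17 in binary is 10001, i.e. 17 = 16 + 1.
53^1 ≡ 53 (mod 79)
53^2 ≡ 53^2 = 2809 ≡ 44 (mod 79)
53^4 ≡ 44^2 = 1936 ≡ 40 (mod 79)
53^8 ≡ 40^2 = 1600 ≡ 20 (mod 79)
53^16 ≡ 20^2 = 400 ≡ 5 (mod 79)
53^17 = 53^16 · 53^1 ≡ 5 · 53 (mod 79).
5 · 53 = 265 ≡ 28 (mod 79).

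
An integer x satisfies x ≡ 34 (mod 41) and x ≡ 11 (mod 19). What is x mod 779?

239

41⁻¹ mod 19: 41*13 ≡ 1 (mod 19), so 41⁻¹ ≡ 13.
x = 34 + 41*((11 − 34)*13 mod 19) = 34 + 41*5 = 239.
Check: 239 mod 41 = 34, 239 mod 19 = 11. ✓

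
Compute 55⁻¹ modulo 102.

102 = 1×55 + 47
55 = 1×47 + 8
47 = 5×8 + 7
8 = 1×7 + 1
7 = 7×1 + 0
gcd(55, 102) = 1, so the inverse exists.
Back-substitute for 1:
1 = 1×8 − 1×7
  = −1×47 + 6×8
  = 6×55 − 7×47
  = −7×102 + 13×55
So 55⁻¹ ≡ 13 (mod 102).

13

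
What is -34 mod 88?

-34 = -1*88 + 54, so -34 ≡ 54 (mod 88).

54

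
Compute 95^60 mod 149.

Compute successive squares:
95^1 ≡ 95 (mod 149)
95^2 ≡ 95^2 = 9025 ≡ 85 (mod 149)
95^4 ≡ 85^2 = 7225 ≡ 73 (mod 149)
95^8 ≡ 73^2 = 5329 ≡ 114 (mod 149)
95^16 ≡ 114^2 = 12996 ≡ 33 (mod 149)
95^32 ≡ 33^2 = 1089 ≡ 46 (mod 149)
95^60 = 95^32 * 95^16 * 95^8 * 95^4 ≡ 46 * 33 * 114 * 73 (mod 149).
Accumulate the product:
46 * 33 = 1518 ≡ 28
28 * 114 = 3192 ≡ 63
63 * 73 = 4599 ≡ 129

129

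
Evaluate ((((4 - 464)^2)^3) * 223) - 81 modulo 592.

447

4 - 464 = -460 ≡ 132 (mod 592)
(132)^2 ≡ 256 (mod 592)
(256)^3 ≡ 528 (mod 592)
528 * 223 = 117744 ≡ 528 (mod 592)
528 - 81 = 447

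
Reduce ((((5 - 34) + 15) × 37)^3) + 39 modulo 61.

1

5 - 34 = -29 ≡ 32 (mod 61)
32 + 15 = 47
47 × 37 = 1739 ≡ 31 (mod 61)
(31)^3 ≡ 23 (mod 61)
23 + 39 = 62 ≡ 1 (mod 61)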